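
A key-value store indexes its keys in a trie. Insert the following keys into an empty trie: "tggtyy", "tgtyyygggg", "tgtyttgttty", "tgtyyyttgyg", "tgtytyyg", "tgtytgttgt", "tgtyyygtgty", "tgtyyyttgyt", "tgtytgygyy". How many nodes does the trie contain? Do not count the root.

43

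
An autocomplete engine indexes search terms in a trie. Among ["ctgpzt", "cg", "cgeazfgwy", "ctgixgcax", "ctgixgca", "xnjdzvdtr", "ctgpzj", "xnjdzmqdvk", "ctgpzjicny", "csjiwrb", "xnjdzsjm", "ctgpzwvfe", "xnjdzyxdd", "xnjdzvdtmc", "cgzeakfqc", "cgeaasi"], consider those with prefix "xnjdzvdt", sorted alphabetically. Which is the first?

Filter for "xnjdzvdt…" and sort: "xnjdzvdtmc", "xnjdzvdtr"
Position 1: xnjdzvdtmc

xnjdzvdtmc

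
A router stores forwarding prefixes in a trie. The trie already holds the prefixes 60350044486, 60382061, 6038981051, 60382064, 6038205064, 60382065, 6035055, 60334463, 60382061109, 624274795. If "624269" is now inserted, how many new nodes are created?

Walking "624269" from the root, the first 4 characters ("6242") follow existing edges; "6" is the first miss.
So 6 − 4 = 2 new nodes.

2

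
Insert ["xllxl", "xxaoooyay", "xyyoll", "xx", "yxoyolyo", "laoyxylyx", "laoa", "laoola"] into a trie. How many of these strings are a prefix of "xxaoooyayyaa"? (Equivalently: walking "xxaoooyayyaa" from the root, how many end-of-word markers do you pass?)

2

Traverse "xxaoooyayyaa" character by character; count nodes along the way that are marked as word ends.
Prefixes of the query that are stored words: "xx", "xxaoooyay"
Count: 2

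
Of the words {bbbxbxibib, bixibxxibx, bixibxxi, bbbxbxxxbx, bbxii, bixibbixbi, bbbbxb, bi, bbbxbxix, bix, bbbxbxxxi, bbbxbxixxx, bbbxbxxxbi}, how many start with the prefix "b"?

Walk to "b"; the words in its subtree are exactly those with that prefix.
Words under "b": bbbbxb, bbbxbxibib, bbbxbxix, bbbxbxixxx, bbbxbxxxbi, bbbxbxxxbx, bbbxbxxxi, bbxii, bi, bix, bixibbixbi, bixibxxi, bixibxxibx
Count: 13

13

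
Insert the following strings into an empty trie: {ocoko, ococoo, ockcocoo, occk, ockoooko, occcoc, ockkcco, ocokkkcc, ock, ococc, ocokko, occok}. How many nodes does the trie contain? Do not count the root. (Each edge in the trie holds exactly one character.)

Trace insertions, counting only characters that open a new branch:
  "ocoko" → 5 new (o, c, o, k, o)
  "ococoo" → prefix "oco" already present; 3 new (c, o, o)
  "ockcocoo" → prefix "oc" already present; 6 new (k, c, o, c, o, o)
  "occk" → prefix "oc" already present; 2 new (c, k)
  "ockoooko" → prefix "ock" already present; 5 new (o, o, o, k, o)
  "occcoc" → prefix "occ" already present; 3 new (c, o, c)
  "ockkcco" → prefix "ock" already present; 4 new (k, c, c, o)
  "ocokkkcc" → prefix "ocok" already present; 4 new (k, k, c, c)
  "ock" → prefix "ock" already present; 0 new (none)
  "ococc" → prefix "ococ" already present; 1 new (c)
  "ocokko" → prefix "ocokk" already present; 1 new (o)
  "occok" → prefix "occ" already present; 2 new (o, k)
Total nodes = 5 + 3 + 6 + 2 + 5 + 3 + 4 + 4 + 0 + 1 + 1 + 2 = 36

36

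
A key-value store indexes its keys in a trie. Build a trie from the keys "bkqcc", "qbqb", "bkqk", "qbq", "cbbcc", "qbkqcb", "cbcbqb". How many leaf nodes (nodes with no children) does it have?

Leaves are exactly the stored words that no other stored word extends.
Those words: "bkqcc", "bkqk", "cbbcc", "cbcbqb", "qbkqcb", "qbqb"
Leaf count: 6

6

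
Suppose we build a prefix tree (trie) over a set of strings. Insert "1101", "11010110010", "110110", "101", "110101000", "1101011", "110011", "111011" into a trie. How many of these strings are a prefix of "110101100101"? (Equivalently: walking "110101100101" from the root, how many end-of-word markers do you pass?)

Check each prefix of "110101100101" against the stored set — each match is an end-marker on the path.
Prefixes of the query that are stored words: "1101", "1101011", "11010110010"
Count: 3

3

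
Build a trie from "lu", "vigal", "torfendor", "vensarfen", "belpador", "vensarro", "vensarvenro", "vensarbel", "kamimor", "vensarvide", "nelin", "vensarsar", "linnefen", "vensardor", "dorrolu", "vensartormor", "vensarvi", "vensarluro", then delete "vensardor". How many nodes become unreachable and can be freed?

3

Walk "vensardor" from the leaf back toward the root, removing each node that no remaining word uses.
The suffix "dor" (3 nodes) is used only by "vensardor"; the node for "vensar" still has the child "f", so pruning stops there.
Nodes removed: 3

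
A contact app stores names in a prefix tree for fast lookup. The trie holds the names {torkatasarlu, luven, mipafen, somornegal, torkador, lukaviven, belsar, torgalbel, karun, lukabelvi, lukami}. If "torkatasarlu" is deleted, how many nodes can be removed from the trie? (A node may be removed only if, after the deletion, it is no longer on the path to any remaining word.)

7

After clearing the end-marker at "torkatasarlu", prune upward until reaching a node still needed by another word.
The suffix "tasarlu" (7 nodes) is used only by "torkatasarlu"; the node for "torka" still has the child "d", so pruning stops there.
Nodes removed: 7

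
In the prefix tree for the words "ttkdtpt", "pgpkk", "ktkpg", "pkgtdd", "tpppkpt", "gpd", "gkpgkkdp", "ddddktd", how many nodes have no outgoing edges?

8

Leaves are exactly the stored words that no other stored word extends.
Those words: "ddddktd", "gkpgkkdp", "gpd", "ktkpg", "pgpkk", "pkgtdd", "tpppkpt", "ttkdtpt"
Leaf count: 8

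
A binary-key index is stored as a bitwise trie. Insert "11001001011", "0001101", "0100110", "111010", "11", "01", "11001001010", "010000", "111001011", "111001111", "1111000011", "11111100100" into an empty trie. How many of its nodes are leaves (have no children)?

10

Leaves are exactly the stored words that no other stored word extends.
Those words: "0001101", "010000", "0100110", "11001001010", "11001001011", "111001011", "111001111", "111010", "1111000011", "11111100100"
Leaf count: 10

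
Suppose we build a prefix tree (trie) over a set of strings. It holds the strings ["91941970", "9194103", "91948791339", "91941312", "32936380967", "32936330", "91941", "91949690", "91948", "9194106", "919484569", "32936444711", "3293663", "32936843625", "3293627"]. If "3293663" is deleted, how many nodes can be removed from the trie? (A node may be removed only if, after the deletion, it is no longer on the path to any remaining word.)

Walk "3293663" from the leaf back toward the root, removing each node that no remaining word uses.
The suffix "63" (2 nodes) is used only by "3293663"; the node for "32936" still has the child "3", so pruning stops there.
Nodes removed: 2

2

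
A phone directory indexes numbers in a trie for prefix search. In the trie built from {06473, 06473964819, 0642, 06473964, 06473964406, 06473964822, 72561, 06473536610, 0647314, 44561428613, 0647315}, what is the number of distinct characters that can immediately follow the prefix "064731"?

The children of the "064731" node are the distinct next characters among strings starting with "064731".
Distinct next characters after "064731": 4, 5.
That node has 2 child edges.

2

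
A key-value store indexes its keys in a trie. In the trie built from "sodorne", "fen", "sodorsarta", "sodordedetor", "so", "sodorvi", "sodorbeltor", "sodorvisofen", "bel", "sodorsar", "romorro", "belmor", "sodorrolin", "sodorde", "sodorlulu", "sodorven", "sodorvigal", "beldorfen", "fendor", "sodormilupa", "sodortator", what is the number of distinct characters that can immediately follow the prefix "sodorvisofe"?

Walk "sodorvisofe" from the root, arriving at one node.
Distinct next characters after "sodorvisofe": n.
That node has 1 child edge.

1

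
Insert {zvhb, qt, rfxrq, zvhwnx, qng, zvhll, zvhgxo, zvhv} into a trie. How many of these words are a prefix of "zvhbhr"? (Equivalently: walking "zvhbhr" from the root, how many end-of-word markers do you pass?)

Walk "zvhbhr" from the root; an end-of-word marker is hit whenever a stored word is a prefix of "zvhbhr".
Prefixes of the query that are stored words: "zvhb"
Count: 1

1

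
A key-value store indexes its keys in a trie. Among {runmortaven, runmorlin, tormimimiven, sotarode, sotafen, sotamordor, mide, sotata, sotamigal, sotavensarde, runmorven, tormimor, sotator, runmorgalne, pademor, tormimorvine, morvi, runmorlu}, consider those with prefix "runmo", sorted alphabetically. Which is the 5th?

DFS of the "runmo" subtree visits, in order: "runmorgalne", "runmorlin", "runmorlu", "runmortaven", "runmorven"
The 5th is runmorven.

runmorven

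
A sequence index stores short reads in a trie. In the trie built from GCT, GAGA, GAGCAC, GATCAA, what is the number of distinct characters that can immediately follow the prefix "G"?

2

The children of the "G" node are the distinct next characters among strings starting with "G".
Characters that immediately follow "G" among the stored strings: {A, C}.
That node has 2 child edges.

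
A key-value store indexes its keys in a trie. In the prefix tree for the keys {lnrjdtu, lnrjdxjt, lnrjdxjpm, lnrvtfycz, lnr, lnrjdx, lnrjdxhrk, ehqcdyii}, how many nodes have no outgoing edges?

6

A leaf is a node with no children — equivalently, the end of a word that is not a proper prefix of any other stored word.
Those words: "ehqcdyii", "lnrjdtu", "lnrjdxhrk", "lnrjdxjpm", "lnrjdxjt", "lnrvtfycz"
Leaf count: 6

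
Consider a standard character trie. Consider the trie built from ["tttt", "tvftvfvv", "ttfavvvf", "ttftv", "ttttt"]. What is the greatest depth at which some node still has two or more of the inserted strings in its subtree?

Look for the deepest trie node that still has at least two words in its subtree.
e.g. "tttt" and "ttttt" share the prefix "tttt" of length 4; no pair shares a longer one.
Longest shared-prefix length: 4

4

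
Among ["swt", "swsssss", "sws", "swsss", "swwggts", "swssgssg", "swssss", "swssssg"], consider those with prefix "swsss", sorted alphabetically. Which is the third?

swssssg

DFS of the "swsss" subtree visits, in order: "swsss", "swssss", "swssssg", "swsssss"
Position 3: swssssg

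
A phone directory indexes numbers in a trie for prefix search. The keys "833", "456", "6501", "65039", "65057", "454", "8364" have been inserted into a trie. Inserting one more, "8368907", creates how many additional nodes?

4

Walking "8368907" from the root, the first 3 characters ("836") follow existing edges; "8" is the first miss.
So 7 − 3 = 4 new nodes.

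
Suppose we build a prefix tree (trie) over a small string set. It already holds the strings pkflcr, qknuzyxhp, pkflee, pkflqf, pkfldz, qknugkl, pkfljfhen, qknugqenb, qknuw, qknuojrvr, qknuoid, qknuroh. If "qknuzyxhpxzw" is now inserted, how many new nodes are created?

3

Walking "qknuzyxhpxzw" from the root, the first 9 characters ("qknuzyxhp") follow existing edges; "x" is the first miss.
So 12 − 9 = 3 new nodes.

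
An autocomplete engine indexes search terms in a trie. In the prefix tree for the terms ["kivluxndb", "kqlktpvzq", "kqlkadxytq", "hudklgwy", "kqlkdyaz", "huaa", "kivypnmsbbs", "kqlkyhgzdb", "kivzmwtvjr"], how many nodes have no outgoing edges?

A leaf is a node with no children — equivalently, the end of a word that is not a proper prefix of any other stored word.
Those words: "huaa", "hudklgwy", "kivluxndb", "kivypnmsbbs", "kivzmwtvjr", "kqlkadxytq", "kqlkdyaz", "kqlktpvzq", "kqlkyhgzdb"
Leaf count: 9

9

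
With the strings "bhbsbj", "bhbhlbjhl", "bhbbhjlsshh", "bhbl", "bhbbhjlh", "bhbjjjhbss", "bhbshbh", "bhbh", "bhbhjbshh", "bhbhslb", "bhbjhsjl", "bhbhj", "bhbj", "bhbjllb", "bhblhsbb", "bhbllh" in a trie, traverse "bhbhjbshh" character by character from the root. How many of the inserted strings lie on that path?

3

Traverse "bhbhjbshh" character by character; count nodes along the way that are marked as word ends.
Prefixes of the query that are stored words: "bhbh", "bhbhj", "bhbhjbshh"
Count: 3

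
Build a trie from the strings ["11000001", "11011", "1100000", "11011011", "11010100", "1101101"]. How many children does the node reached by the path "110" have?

2

Walk "110" from the root, arriving at one node.
Characters that immediately follow "110" among the stored strings: {0, 1}.
That node has 2 child edges.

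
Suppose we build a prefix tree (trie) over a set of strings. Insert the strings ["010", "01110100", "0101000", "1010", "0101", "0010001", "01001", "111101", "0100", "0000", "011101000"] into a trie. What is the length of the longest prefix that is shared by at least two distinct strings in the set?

Look for the deepest trie node that still has at least two words in its subtree.
e.g. "01110100" and "011101000" share the prefix "01110100" of length 8; no pair shares a longer one.
Longest shared-prefix length: 8

8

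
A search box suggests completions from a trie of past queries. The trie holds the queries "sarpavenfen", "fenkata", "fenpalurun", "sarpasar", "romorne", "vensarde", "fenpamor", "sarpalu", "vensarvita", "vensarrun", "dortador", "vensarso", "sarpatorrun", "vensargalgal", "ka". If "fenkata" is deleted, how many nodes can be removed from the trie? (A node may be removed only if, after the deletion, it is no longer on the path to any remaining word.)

Walk "fenkata" from the leaf back toward the root, removing each node that no remaining word uses.
The suffix "kata" (4 nodes) is used only by "fenkata"; the node for "fen" still has the child "p", so pruning stops there.
Nodes removed: 4

4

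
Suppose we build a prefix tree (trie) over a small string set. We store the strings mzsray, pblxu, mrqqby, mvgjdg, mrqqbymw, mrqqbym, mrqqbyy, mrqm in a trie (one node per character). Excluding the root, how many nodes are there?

25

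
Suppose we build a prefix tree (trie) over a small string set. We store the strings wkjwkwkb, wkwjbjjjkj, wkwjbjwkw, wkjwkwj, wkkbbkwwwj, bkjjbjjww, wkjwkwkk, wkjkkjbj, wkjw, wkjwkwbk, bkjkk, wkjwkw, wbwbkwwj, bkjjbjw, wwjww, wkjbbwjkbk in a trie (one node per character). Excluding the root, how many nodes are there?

66

Trace insertions, counting only characters that open a new branch:
  "wkjwkwkb" → 8 new (w, k, j, w, k, w, k, b)
  "wkwjbjjjkj" → prefix "wk" already present; 8 new (w, j, b, j, j, j, k, j)
  "wkwjbjwkw" → prefix "wkwjbj" already present; 3 new (w, k, w)
  "wkjwkwj" → prefix "wkjwkw" already present; 1 new (j)
  "wkkbbkwwwj" → prefix "wk" already present; 8 new (k, b, b, k, w, w, w, j)
  "bkjjbjjww" → 9 new (b, k, j, j, b, j, j, w, w)
  "wkjwkwkk" → prefix "wkjwkwk" already present; 1 new (k)
  "wkjkkjbj" → prefix "wkj" already present; 5 new (k, k, j, b, j)
  "wkjw" → prefix "wkjw" already present; 0 new (none)
  "wkjwkwbk" → prefix "wkjwkw" already present; 2 new (b, k)
  "bkjkk" → prefix "bkj" already present; 2 new (k, k)
  "wkjwkw" → prefix "wkjwkw" already present; 0 new (none)
  "wbwbkwwj" → prefix "w" already present; 7 new (b, w, b, k, w, w, j)
  "bkjjbjw" → prefix "bkjjbj" already present; 1 new (w)
  "wwjww" → prefix "w" already present; 4 new (w, j, w, w)
  "wkjbbwjkbk" → prefix "wkj" already present; 7 new (b, b, w, j, k, b, k)
Total nodes = 8 + 8 + 3 + 1 + 8 + 9 + 1 + 5 + 0 + 2 + 2 + 0 + 7 + 1 + 4 + 7 = 66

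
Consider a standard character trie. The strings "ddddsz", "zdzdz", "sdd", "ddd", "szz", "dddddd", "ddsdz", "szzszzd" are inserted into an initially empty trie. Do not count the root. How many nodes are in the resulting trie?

25

Trace insertions, counting only characters that open a new branch:
  "ddddsz" → 6 new (d, d, d, d, s, z)
  "zdzdz" → 5 new (z, d, z, d, z)
  "sdd" → 3 new (s, d, d)
  "ddd" → prefix "ddd" already present; 0 new (none)
  "szz" → prefix "s" already present; 2 new (z, z)
  "dddddd" → prefix "dddd" already present; 2 new (d, d)
  "ddsdz" → prefix "dd" already present; 3 new (s, d, z)
  "szzszzd" → prefix "szz" already present; 4 new (s, z, z, d)
Total nodes = 6 + 5 + 3 + 0 + 2 + 2 + 3 + 4 = 25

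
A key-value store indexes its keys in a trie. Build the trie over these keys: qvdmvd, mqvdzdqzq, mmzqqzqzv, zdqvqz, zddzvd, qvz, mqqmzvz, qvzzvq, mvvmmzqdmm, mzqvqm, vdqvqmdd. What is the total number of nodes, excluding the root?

64

For each word, the new-node count is its length minus the longest prefix already in the trie:
  "qvdmvd" → 6 new (q, v, d, m, v, d)
  "mqvdzdqzq" → 9 new (m, q, v, d, z, d, q, z, q)
  "mmzqqzqzv" → prefix "m" already present; 8 new (m, z, q, q, z, q, z, v)
  "zdqvqz" → 6 new (z, d, q, v, q, z)
  "zddzvd" → prefix "zd" already present; 4 new (d, z, v, d)
  "qvz" → prefix "qv" already present; 1 new (z)
  "mqqmzvz" → prefix "mq" already present; 5 new (q, m, z, v, z)
  "qvzzvq" → prefix "qvz" already present; 3 new (z, v, q)
  "mvvmmzqdmm" → prefix "m" already present; 9 new (v, v, m, m, z, q, d, m, m)
  "mzqvqm" → prefix "m" already present; 5 new (z, q, v, q, m)
  "vdqvqmdd" → 8 new (v, d, q, v, q, m, d, d)
Total nodes = 6 + 9 + 8 + 6 + 4 + 1 + 5 + 3 + 9 + 5 + 8 = 64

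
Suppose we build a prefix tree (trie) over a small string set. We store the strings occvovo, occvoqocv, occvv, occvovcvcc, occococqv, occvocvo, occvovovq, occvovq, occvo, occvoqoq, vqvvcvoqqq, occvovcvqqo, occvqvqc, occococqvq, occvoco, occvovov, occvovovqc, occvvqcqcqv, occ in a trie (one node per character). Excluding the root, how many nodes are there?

55

For each word, the new-node count is its length minus the longest prefix already in the trie:
  "occvovo" → 7 new (o, c, c, v, o, v, o)
  "occvoqocv" → prefix "occvo" already present; 4 new (q, o, c, v)
  "occvv" → prefix "occv" already present; 1 new (v)
  "occvovcvcc" → prefix "occvov" already present; 4 new (c, v, c, c)
  "occococqv" → prefix "occ" already present; 6 new (o, c, o, c, q, v)
  "occvocvo" → prefix "occvo" already present; 3 new (c, v, o)
  "occvovovq" → prefix "occvovo" already present; 2 new (v, q)
  "occvovq" → prefix "occvov" already present; 1 new (q)
  "occvo" → prefix "occvo" already present; 0 new (none)
  "occvoqoq" → prefix "occvoqo" already present; 1 new (q)
  "vqvvcvoqqq" → 10 new (v, q, v, v, c, v, o, q, q, q)
  "occvovcvqqo" → prefix "occvovcv" already present; 3 new (q, q, o)
  "occvqvqc" → prefix "occv" already present; 4 new (q, v, q, c)
  "occococqvq" → prefix "occococqv" already present; 1 new (q)
  "occvoco" → prefix "occvoc" already present; 1 new (o)
  "occvovov" → prefix "occvovov" already present; 0 new (none)
  "occvovovqc" → prefix "occvovovq" already present; 1 new (c)
  "occvvqcqcqv" → prefix "occvv" already present; 6 new (q, c, q, c, q, v)
  "occ" → prefix "occ" already present; 0 new (none)
Total nodes = 7 + 4 + 1 + 4 + 6 + 3 + 2 + 1 + 0 + 1 + 10 + 3 + 4 + 1 + 1 + 0 + 1 + 6 + 0 = 55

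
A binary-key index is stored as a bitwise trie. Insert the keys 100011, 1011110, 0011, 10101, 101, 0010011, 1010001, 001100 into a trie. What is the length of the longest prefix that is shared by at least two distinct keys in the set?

4

The deepest shared node is where two words last agree before diverging.
"0011" and "001100" agree on "0011" (4 characters) before diverging; nothing deeper is shared.
Longest shared-prefix length: 4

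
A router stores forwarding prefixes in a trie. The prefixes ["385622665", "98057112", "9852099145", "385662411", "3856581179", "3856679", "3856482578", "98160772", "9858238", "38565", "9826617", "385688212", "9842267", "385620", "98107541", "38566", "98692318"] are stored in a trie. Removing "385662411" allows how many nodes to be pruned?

A node on "385662411"'s path can go only if nothing else ends at it or branches off below it.
The suffix "2411" (4 nodes) is used only by "385662411"; the node for "38566" still has the child "7", so pruning stops there.
Nodes removed: 4

4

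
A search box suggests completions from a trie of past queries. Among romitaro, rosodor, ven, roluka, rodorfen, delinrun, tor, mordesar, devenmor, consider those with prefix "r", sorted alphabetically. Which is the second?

roluka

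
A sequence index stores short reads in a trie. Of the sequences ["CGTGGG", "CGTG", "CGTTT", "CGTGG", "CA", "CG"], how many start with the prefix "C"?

Filter for entries beginning with "C":
Matches: "CA", "CG", "CGTG", "CGTGG", "CGTGGG", "CGTTT"
Count: 6

6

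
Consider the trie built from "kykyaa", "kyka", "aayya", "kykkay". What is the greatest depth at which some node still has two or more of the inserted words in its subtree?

The deepest shared node is where two words last agree before diverging.
"kyka" and "kykkay" agree on "kyk" (3 characters) before diverging; nothing deeper is shared.
Longest shared-prefix length: 3

3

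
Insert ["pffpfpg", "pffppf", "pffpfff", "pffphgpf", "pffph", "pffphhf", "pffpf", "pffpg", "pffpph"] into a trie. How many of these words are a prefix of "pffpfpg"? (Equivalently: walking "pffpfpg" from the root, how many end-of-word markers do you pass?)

2

Check each prefix of "pffpfpg" against the stored set — each match is an end-marker on the path.
Prefixes of the query that are stored words: "pffpf", "pffpfpg"
Count: 2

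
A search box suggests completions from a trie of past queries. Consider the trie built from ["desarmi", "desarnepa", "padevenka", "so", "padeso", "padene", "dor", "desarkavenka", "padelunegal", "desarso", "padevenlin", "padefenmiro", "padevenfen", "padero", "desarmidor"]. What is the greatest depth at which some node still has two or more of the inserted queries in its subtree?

7

Equivalently: take the maximum, over all pairs, of their longest common prefix length.
"desarmi" and "desarmidor" agree on "desarmi" (7 characters) before diverging; nothing deeper is shared.
Longest shared-prefix length: 7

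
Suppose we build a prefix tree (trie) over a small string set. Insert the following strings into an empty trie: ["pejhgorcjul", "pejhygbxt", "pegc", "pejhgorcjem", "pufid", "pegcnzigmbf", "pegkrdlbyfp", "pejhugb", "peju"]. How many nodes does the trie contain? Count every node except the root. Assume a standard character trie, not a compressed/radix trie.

Count nodes per top-level branch (shared prefixes stored once):
  'p'-branch (pegc, pegcnzigmbf, pegkrdlbyfp, pejhgorcjem, pejhgorcjul, pejhugb, pejhygbxt, peju, pufid): 43 nodes
Sum: 43

43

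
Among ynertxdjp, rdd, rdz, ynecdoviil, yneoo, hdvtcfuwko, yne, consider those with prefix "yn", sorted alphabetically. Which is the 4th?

Words with prefix "yn", in lexicographic order: "yne", "ynecdoviil", "yneoo", "ynertxdjp"
The 4th is ynertxdjp.

ynertxdjp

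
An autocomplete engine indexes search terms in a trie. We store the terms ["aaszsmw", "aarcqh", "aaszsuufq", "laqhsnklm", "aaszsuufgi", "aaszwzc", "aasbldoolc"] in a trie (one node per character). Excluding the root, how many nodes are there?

Count nodes per top-level branch (shared prefixes stored once):
  'a'-branch (aarcqh, aasbldoolc, aaszsmw, aaszsuufgi, aaszsuufq, aaszwzc): 27 nodes
  'l'-branch (laqhsnklm): 9 nodes
Sum: 36

36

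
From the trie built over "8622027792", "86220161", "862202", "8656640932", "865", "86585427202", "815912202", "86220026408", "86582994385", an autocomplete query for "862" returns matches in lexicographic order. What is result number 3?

Words with prefix "862", in lexicographic order: "86220026408", "86220161", "862202", "8622027792"
The 3rd is 862202.

862202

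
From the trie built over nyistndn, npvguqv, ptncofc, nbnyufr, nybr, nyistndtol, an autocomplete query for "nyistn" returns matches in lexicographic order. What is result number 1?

nyistndn

Words with prefix "nyistn", in lexicographic order: "nyistndn", "nyistndtol"
The 1st is nyistndn.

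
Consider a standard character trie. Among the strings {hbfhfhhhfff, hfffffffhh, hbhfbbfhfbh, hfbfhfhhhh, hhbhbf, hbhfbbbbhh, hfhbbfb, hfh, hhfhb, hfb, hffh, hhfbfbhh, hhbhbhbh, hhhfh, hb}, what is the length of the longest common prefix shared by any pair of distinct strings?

6

Look for the deepest trie node that still has at least two words in its subtree.
"hbhfbbbbhh" and "hbhfbbfhfbh" agree on "hbhfbb" (6 characters) before diverging; nothing deeper is shared.
Longest shared-prefix length: 6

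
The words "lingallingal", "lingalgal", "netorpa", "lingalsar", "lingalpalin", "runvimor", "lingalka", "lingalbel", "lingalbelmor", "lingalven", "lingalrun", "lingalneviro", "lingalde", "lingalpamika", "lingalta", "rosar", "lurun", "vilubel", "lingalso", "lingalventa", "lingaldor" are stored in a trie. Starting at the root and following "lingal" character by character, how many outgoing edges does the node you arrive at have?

The children of the "lingal" node are the distinct next characters among strings starting with "lingal".
Characters that immediately follow "lingal" among the stored strings: {b, d, g, k, l, n, p, r, s, t, v}.
That node has 11 child edges.

11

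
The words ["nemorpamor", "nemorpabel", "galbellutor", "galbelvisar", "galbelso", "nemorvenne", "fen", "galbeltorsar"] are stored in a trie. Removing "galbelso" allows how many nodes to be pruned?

A node on "galbelso"'s path can go only if nothing else ends at it or branches off below it.
The suffix "so" (2 nodes) is used only by "galbelso"; the node for "galbel" still has the child "l", so pruning stops there.
Nodes removed: 2

2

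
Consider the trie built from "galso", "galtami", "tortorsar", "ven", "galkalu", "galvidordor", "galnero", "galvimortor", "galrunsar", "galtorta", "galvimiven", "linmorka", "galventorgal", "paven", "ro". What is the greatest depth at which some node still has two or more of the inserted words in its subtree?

6

Look for the deepest trie node that still has at least two words in its subtree.
"galvimiven" and "galvimortor" agree on "galvim" (6 characters) before diverging; nothing deeper is shared.
Longest shared-prefix length: 6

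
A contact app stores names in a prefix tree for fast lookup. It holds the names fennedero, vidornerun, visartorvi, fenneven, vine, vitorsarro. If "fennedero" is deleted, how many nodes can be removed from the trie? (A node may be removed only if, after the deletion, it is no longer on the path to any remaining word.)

4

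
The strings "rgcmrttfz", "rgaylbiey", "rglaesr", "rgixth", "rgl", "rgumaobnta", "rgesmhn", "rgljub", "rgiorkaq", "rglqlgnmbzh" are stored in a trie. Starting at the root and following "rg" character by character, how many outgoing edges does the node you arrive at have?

Walk "rg" from the root, arriving at one node.
Characters that immediately follow "rg" among the stored strings: {a, c, e, i, l, u}.
That node has 6 child edges.

6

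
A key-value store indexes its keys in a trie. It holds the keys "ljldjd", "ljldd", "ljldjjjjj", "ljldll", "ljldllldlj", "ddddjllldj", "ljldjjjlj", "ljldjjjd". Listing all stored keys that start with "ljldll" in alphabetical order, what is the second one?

Filter for "ljldll…" and sort: "ljldll", "ljldllldlj"
The 2nd is ljldllldlj.

ljldllldlj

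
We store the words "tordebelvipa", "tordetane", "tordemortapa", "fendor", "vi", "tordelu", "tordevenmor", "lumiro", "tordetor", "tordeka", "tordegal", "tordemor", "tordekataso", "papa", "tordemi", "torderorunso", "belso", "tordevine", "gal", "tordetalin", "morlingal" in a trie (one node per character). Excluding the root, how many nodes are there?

For each word, the new-node count is its length minus the longest prefix already in the trie:
  "tordebelvipa" → 12 new (t, o, r, d, e, b, e, l, v, i, p, a)
  "tordetane" → prefix "torde" already present; 4 new (t, a, n, e)
  "tordemortapa" → prefix "torde" already present; 7 new (m, o, r, t, a, p, a)
  "fendor" → 6 new (f, e, n, d, o, r)
  "vi" → 2 new (v, i)
  "tordelu" → prefix "torde" already present; 2 new (l, u)
  "tordevenmor" → prefix "torde" already present; 6 new (v, e, n, m, o, r)
  "lumiro" → 6 new (l, u, m, i, r, o)
  "tordetor" → prefix "tordet" already present; 2 new (o, r)
  "tordeka" → prefix "torde" already present; 2 new (k, a)
  "tordegal" → prefix "torde" already present; 3 new (g, a, l)
  "tordemor" → prefix "tordemor" already present; 0 new (none)
  "tordekataso" → prefix "tordeka" already present; 4 new (t, a, s, o)
  "papa" → 4 new (p, a, p, a)
  "tordemi" → prefix "tordem" already present; 1 new (i)
  "torderorunso" → prefix "torde" already present; 7 new (r, o, r, u, n, s, o)
  "belso" → 5 new (b, e, l, s, o)
  "tordevine" → prefix "tordev" already present; 3 new (i, n, e)
  "gal" → 3 new (g, a, l)
  "tordetalin" → prefix "tordeta" already present; 3 new (l, i, n)
  "morlingal" → 9 new (m, o, r, l, i, n, g, a, l)
Total nodes = 12 + 4 + 7 + 6 + 2 + 2 + 6 + 6 + 2 + 2 + 3 + 0 + 4 + 4 + 1 + 7 + 5 + 3 + 3 + 3 + 9 = 91

91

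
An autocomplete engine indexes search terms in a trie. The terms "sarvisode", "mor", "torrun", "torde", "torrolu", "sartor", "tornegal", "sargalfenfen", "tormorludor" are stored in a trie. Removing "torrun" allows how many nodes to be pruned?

After clearing the end-marker at "torrun", prune upward until reaching a node still needed by another word.
The suffix "un" (2 nodes) is used only by "torrun"; the node for "torr" still has the child "o", so pruning stops there.
Nodes removed: 2

2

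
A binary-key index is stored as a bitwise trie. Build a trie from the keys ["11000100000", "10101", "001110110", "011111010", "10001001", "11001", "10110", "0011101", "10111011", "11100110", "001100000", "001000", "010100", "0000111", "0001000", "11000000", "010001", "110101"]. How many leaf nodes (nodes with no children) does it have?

Leaves are exactly the stored words that no other stored word extends.
Those words: "0000111", "0001000", "001000", "001100000", "001110110", "010001", "010100", "011111010", "10001001", "10101", "10110", "10111011", "11000000", "11000100000", "11001", "110101", "11100110"
Leaf count: 17

17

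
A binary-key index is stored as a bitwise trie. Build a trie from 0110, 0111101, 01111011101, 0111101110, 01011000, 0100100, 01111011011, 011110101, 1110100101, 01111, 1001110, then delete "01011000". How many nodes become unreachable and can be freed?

5

After clearing the end-marker at "01011000", prune upward until reaching a node still needed by another word.
The suffix "11000" (5 nodes) is used only by "01011000"; the node for "010" still has the child "0", so pruning stops there.
Nodes removed: 5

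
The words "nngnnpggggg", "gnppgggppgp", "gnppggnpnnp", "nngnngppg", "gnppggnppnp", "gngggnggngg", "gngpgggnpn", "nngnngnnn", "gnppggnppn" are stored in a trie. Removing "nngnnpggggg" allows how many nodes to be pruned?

6

After clearing the end-marker at "nngnnpggggg", prune upward until reaching a node still needed by another word.
The suffix "pggggg" (6 nodes) is used only by "nngnnpggggg"; the node for "nngnn" still has the child "g", so pruning stops there.
Nodes removed: 6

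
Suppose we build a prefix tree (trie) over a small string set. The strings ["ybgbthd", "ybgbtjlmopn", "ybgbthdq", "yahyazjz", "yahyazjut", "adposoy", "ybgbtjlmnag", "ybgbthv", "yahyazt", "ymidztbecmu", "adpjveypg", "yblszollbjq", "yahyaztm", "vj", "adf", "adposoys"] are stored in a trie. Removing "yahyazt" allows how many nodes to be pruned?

Walk "yahyazt" from the leaf back toward the root, removing each node that no remaining word uses.
Every node on "yahyazt" is still needed (e.g. by "yahyaztm"), so nothing is freed.
Nodes removed: 0

0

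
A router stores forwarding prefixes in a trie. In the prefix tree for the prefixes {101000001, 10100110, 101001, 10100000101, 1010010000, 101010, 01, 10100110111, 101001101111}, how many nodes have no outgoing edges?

A leaf is a node with no children — equivalently, the end of a word that is not a proper prefix of any other stored word.
Those words: "01", "10100000101", "1010010000", "101001101111", "101010"
Leaf count: 5

5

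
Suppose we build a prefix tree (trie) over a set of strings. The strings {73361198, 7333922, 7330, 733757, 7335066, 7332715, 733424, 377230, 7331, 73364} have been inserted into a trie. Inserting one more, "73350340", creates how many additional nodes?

3

The longest prefix of "73350340" already in the trie is "73350" (length 5).
So 8 − 5 = 3 new nodes.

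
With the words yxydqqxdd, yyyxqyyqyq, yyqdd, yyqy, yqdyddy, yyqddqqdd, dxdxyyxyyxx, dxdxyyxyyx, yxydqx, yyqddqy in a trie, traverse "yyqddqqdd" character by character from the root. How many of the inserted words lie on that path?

Walk "yyqddqqdd" from the root; an end-of-word marker is hit whenever a stored word is a prefix of "yyqddqqdd".
Prefixes of the query that are stored words: "yyqdd", "yyqddqqdd"
Count: 2

2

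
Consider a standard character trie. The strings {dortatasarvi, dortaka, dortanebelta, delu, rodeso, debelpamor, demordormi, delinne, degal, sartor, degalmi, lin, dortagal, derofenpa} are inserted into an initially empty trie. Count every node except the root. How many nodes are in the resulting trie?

74

Count nodes per top-level branch (shared prefixes stored once):
  'd'-branch (debelpamor, degal, degalmi, delinne, delu, demordormi, derofenpa, dortagal, dortaka, dortanebelta, dortatasarvi): 59 nodes
  'l'-branch (lin): 3 nodes
  'r'-branch (rodeso): 6 nodes
  's'-branch (sartor): 6 nodes
Sum: 74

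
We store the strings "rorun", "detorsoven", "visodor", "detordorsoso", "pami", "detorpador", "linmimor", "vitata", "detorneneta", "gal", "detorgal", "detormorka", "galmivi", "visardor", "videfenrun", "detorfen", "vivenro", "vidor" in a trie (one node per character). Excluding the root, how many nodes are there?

94

For each word, the new-node count is its length minus the longest prefix already in the trie:
  "rorun" → 5 new (r, o, r, u, n)
  "detorsoven" → 10 new (d, e, t, o, r, s, o, v, e, n)
  "visodor" → 7 new (v, i, s, o, d, o, r)
  "detordorsoso" → prefix "detor" already present; 7 new (d, o, r, s, o, s, o)
  "pami" → 4 new (p, a, m, i)
  "detorpador" → prefix "detor" already present; 5 new (p, a, d, o, r)
  "linmimor" → 8 new (l, i, n, m, i, m, o, r)
  "vitata" → prefix "vi" already present; 4 new (t, a, t, a)
  "detorneneta" → prefix "detor" already present; 6 new (n, e, n, e, t, a)
  "gal" → 3 new (g, a, l)
  "detorgal" → prefix "detor" already present; 3 new (g, a, l)
  "detormorka" → prefix "detor" already present; 5 new (m, o, r, k, a)
  "galmivi" → prefix "gal" already present; 4 new (m, i, v, i)
  "visardor" → prefix "vis" already present; 5 new (a, r, d, o, r)
  "videfenrun" → prefix "vi" already present; 8 new (d, e, f, e, n, r, u, n)
  "detorfen" → prefix "detor" already present; 3 new (f, e, n)
  "vivenro" → prefix "vi" already present; 5 new (v, e, n, r, o)
  "vidor" → prefix "vid" already present; 2 new (o, r)
Total nodes = 5 + 10 + 7 + 7 + 4 + 5 + 8 + 4 + 6 + 3 + 3 + 5 + 4 + 5 + 8 + 3 + 5 + 2 = 94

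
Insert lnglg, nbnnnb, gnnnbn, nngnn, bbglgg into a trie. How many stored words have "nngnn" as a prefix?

1

Traverse to the node for "nngnn", then collect every word in that subtree.
Words under "nngnn": nngnn
Count: 1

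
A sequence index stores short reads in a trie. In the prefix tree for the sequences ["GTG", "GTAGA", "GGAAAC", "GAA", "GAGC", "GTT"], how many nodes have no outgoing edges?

6

Leaves are exactly the stored words that no other stored word extends.
Those words: "GAA", "GAGC", "GGAAAC", "GTAGA", "GTG", "GTT"
Leaf count: 6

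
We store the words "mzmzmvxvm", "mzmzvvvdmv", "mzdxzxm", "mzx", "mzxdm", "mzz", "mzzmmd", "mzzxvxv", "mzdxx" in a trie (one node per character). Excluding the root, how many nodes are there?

32

Insert word by word; a character creates a node only if that edge doesn't already exist:
  "mzmzmvxvm" → 9 new (m, z, m, z, m, v, x, v, m)
  "mzmzvvvdmv" → prefix "mzmz" already present; 6 new (v, v, v, d, m, v)
  "mzdxzxm" → prefix "mz" already present; 5 new (d, x, z, x, m)
  "mzx" → prefix "mz" already present; 1 new (x)
  "mzxdm" → prefix "mzx" already present; 2 new (d, m)
  "mzz" → prefix "mz" already present; 1 new (z)
  "mzzmmd" → prefix "mzz" already present; 3 new (m, m, d)
  "mzzxvxv" → prefix "mzz" already present; 4 new (x, v, x, v)
  "mzdxx" → prefix "mzdx" already present; 1 new (x)
Total nodes = 9 + 6 + 5 + 1 + 2 + 1 + 3 + 4 + 1 = 32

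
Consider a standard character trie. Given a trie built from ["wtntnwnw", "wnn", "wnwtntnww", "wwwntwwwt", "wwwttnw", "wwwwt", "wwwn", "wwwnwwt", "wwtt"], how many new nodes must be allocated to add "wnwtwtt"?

Walking "wnwtwtt" from the root, the first 4 characters ("wnwt") follow existing edges; "w" is the first miss.
New nodes needed: |"wnwtwtt"| − 4 = 7 − 4 = 3.

3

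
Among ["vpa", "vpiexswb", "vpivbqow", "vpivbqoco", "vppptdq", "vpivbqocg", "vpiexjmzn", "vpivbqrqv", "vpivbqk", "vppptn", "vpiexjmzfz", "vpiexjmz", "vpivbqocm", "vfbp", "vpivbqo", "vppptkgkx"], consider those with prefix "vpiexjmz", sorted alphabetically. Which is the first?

vpiexjmz

Filter for "vpiexjmz…" and sort: "vpiexjmz", "vpiexjmzfz", "vpiexjmzn"
Position 1: vpiexjmz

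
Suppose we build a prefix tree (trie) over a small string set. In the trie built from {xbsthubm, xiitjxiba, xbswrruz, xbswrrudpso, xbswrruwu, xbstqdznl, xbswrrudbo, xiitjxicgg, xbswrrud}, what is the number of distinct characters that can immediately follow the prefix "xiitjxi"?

2

The children of the "xiitjxi" node are the distinct next characters among strings starting with "xiitjxi".
Characters that immediately follow "xiitjxi" among the stored strings: {b, c}.
That node has 2 child edges.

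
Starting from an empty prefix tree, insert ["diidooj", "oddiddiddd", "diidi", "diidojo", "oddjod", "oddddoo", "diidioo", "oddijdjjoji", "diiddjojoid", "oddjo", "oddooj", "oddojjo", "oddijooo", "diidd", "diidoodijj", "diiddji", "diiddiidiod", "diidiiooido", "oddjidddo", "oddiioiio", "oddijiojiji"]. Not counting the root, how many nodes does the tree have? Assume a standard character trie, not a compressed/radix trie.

For each word, the new-node count is its length minus the longest prefix already in the trie:
  "diidooj" → 7 new (d, i, i, d, o, o, j)
  "oddiddiddd" → 10 new (o, d, d, i, d, d, i, d, d, d)
  "diidi" → prefix "diid" already present; 1 new (i)
  "diidojo" → prefix "diido" already present; 2 new (j, o)
  "oddjod" → prefix "odd" already present; 3 new (j, o, d)
  "oddddoo" → prefix "odd" already present; 4 new (d, d, o, o)
  "diidioo" → prefix "diidi" already present; 2 new (o, o)
  "oddijdjjoji" → prefix "oddi" already present; 7 new (j, d, j, j, o, j, i)
  "diiddjojoid" → prefix "diid" already present; 7 new (d, j, o, j, o, i, d)
  "oddjo" → prefix "oddjo" already present; 0 new (none)
  "oddooj" → prefix "odd" already present; 3 new (o, o, j)
  "oddojjo" → prefix "oddo" already present; 3 new (j, j, o)
  "oddijooo" → prefix "oddij" already present; 3 new (o, o, o)
  "diidd" → prefix "diidd" already present; 0 new (none)
  "diidoodijj" → prefix "diidoo" already present; 4 new (d, i, j, j)
  "diiddji" → prefix "diiddj" already present; 1 new (i)
  "diiddiidiod" → prefix "diidd" already present; 6 new (i, i, d, i, o, d)
  "diidiiooido" → prefix "diidi" already present; 6 new (i, o, o, i, d, o)
  "oddjidddo" → prefix "oddj" already present; 5 new (i, d, d, d, o)
  "oddiioiio" → prefix "oddi" already present; 5 new (i, o, i, i, o)
  "oddijiojiji" → prefix "oddij" already present; 6 new (i, o, j, i, j, i)
Total nodes = 7 + 10 + 1 + 2 + 3 + 4 + 2 + 7 + 7 + 0 + 3 + 3 + 3 + 0 + 4 + 1 + 6 + 6 + 5 + 5 + 6 = 85

85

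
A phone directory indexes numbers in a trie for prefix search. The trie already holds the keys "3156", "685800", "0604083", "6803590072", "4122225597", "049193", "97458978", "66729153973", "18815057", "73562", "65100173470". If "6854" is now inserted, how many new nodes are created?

The longest prefix of "6854" already in the trie is "685" (length 3).
New nodes needed: |"6854"| − 3 = 4 − 3 = 1.

1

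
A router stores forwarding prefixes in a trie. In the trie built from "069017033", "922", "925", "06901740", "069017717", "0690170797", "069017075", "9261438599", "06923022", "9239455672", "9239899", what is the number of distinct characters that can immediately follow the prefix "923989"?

Follow the path "923989" to its node, then look at its outgoing edges.
Distinct next characters after "923989": 9.
That node has 1 child edge.

1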